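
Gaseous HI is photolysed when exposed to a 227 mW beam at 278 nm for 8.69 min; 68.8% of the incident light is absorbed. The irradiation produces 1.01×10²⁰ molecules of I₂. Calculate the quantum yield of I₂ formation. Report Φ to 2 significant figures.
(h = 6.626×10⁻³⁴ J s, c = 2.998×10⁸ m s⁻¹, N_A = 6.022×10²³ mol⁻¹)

Product: 1.01×10²⁰ / 6.022×10²³ = 1.677×10⁻⁴ mol.
Photon energy at 278 nm: hc/λ = (6.626×10⁻³⁴)(2.998×10⁸)/(278×10⁻⁹) = 7.146×10⁻¹⁹ J.
Energy delivered: (227 mW)(521.4 s) = 118.4 J.
Photons incident: 118.4 / 7.146×10⁻¹⁹ = 1.657×10²⁰, i.e. 1.657×10²⁰/6.022×10²³ = 2.752×10⁻⁴ mol.
Photons absorbed: 0.688 × 2.752×10⁻⁴ = 1.893×10⁻⁴ mol.
Φ = 1.677×10⁻⁴ mol / 1.893×10⁻⁴ mol photons = 0.89.

Φ = 0.89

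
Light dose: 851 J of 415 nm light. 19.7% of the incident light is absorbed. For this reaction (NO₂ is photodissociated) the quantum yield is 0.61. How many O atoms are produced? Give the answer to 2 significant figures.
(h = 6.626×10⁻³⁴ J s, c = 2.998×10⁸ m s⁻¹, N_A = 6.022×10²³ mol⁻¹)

2.1×10²⁰ atoms

Photon energy at 415 nm: hc/λ = (6.626×10⁻³⁴)(2.998×10⁸)/(415×10⁻⁹) = 4.787×10⁻¹⁹ J.
Photons incident: 851 / 4.787×10⁻¹⁹ = 1.778×10²¹, i.e. 1.778×10²¹/6.022×10²³ = 0.002953 mol.
Photons absorbed: 0.197 × 0.002953 = 5.817×10⁻⁴ mol.
Product: Φ × n_abs = 0.61 × 5.817×10⁻⁴ = 3.548×10⁻⁴ mol.
As a count: 3.548×10⁻⁴ × 6.022×10²³ = 2.1×10²⁰.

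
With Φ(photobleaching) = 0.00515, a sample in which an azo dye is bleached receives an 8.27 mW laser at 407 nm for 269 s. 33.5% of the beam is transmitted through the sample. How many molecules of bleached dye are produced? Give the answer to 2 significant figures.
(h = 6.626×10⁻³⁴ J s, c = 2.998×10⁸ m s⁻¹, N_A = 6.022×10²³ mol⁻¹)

Photon energy at 407 nm: hc/λ = (6.626×10⁻³⁴)(2.998×10⁸)/(407×10⁻⁹) = 4.881×10⁻¹⁹ J.
Energy delivered: (8.27 mW)(269 s) = 2.225 J.
Photons incident: 2.225 / 4.881×10⁻¹⁹ = 4.558×10¹⁸, i.e. 4.558×10¹⁸/6.022×10²³ = 7.569×10⁻⁶ mol.
Fraction absorbed: 1 − 33.5/100 = 0.6650.
Photons absorbed: 0.6650 × 7.569×10⁻⁶ = 5.033×10⁻⁶ mol.
Product: Φ × n_abs = 0.00515 × 5.033×10⁻⁶ = 2.592×10⁻⁸ mol.
As a count: 2.592×10⁻⁸ × 6.022×10²³ = 1.6×10¹⁶.

1.6×10¹⁶ molecules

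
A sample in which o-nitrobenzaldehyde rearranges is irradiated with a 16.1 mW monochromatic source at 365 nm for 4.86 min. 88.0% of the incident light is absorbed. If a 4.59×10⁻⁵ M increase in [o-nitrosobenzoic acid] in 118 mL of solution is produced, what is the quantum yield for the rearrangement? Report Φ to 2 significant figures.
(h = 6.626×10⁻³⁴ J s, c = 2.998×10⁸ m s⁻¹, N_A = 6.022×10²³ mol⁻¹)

Product: (4.59×10⁻⁵ M)(0.118 L) = 5.416×10⁻⁶ mol.
Photon energy at 365 nm: hc/λ = (6.626×10⁻³⁴)(2.998×10⁸)/(365×10⁻⁹) = 5.442×10⁻¹⁹ J.
Energy delivered: (16.1 mW)(291.6 s) = 4.695 J.
Photons incident: 4.695 / 5.442×10⁻¹⁹ = 8.627×10¹⁸, i.e. 8.627×10¹⁸/6.022×10²³ = 1.433×10⁻⁵ mol.
Photons absorbed: 0.880 × 1.433×10⁻⁵ = 1.261×10⁻⁵ mol.
Φ = 5.416×10⁻⁶ mol / 1.261×10⁻⁵ mol photons = 0.43.

Φ = 0.43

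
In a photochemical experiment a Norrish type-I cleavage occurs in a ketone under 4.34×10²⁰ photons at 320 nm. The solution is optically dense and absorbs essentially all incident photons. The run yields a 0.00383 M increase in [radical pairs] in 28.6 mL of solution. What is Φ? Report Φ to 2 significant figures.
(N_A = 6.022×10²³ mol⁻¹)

Φ = 0.15

Product: (0.00383 M)(0.0286 L) = 1.095×10⁻⁴ mol.
Moles of photons: 4.34×10²⁰ / 6.022×10²³ = 7.207×10⁻⁴ mol.
Φ = 1.095×10⁻⁴ mol / 7.207×10⁻⁴ mol photons = 0.15.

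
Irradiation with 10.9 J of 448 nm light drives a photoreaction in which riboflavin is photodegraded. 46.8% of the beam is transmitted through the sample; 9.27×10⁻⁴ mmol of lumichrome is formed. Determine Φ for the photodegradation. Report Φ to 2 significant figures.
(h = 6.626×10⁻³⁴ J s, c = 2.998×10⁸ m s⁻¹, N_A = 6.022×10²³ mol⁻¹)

Φ = 0.043

Product: 9.27×10⁻⁴ mmol = 9.27×10⁻⁷ mol.
Photon energy at 448 nm: hc/λ = (6.626×10⁻³⁴)(2.998×10⁸)/(448×10⁻⁹) = 4.434×10⁻¹⁹ J.
Photons incident: 10.9 / 4.434×10⁻¹⁹ = 2.458×10¹⁹, i.e. 2.458×10¹⁹/6.022×10²³ = 4.082×10⁻⁵ mol.
Fraction absorbed: 1 − 46.8/100 = 0.5320.
Photons absorbed: 0.5320 × 4.082×10⁻⁵ = 2.172×10⁻⁵ mol.
Φ = 9.27×10⁻⁷ mol / 2.172×10⁻⁵ mol photons = 0.043.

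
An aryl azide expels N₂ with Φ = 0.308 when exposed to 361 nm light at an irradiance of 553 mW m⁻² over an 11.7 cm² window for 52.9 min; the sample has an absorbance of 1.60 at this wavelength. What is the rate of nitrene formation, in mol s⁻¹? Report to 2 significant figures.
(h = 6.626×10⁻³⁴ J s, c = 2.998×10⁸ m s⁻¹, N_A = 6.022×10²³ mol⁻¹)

Photon energy at 361 nm: hc/λ = (6.626×10⁻³⁴)(2.998×10⁸)/(361×10⁻⁹) = 5.503×10⁻¹⁹ J.
Energy delivered: (553 mW m⁻²)(11.7×10⁻⁴ m²)(3174 s) = 2.054 J.
Photons incident: 2.054 / 5.503×10⁻¹⁹ = 3.733×10¹⁸, i.e. 3.733×10¹⁸/6.022×10²³ = 6.199×10⁻⁶ mol.
Fraction absorbed: 1 − 10^(−1.60) = 0.9749.
Photons absorbed: 0.9749 × 6.199×10⁻⁶ = 6.043×10⁻⁶ mol.
Product formed: 0.308 × 6.043×10⁻⁶ = 1.861×10⁻⁶ mol.
Rate: 1.861×10⁻⁶ / 3174 s = 5.9×10⁻¹⁰ mol s⁻¹.

5.9×10⁻¹⁰ mol s⁻¹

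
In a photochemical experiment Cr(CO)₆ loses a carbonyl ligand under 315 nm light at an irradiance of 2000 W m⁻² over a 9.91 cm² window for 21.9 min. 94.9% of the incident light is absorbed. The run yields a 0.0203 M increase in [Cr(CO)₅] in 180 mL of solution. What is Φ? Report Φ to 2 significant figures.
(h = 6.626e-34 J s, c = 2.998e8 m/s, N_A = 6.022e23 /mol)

Φ = 0.56

Product: (0.0203 M)(0.18 L) = 0.003654 mol.
Photon energy at 315 nm: hc/λ = (6.626e-34)(2.998e8)/(315e-9) = 6.306e-19 J.
Energy delivered: (2000 W m⁻²)(9.91e-4 m²)(1314 s) = 2604 J.
Photons incident: 2604 / 6.306e-19 = 4.129e21, i.e. 4.129e21/6.022e23 = 0.006857 mol.
Photons absorbed: 0.949 × 0.006857 = 0.006507 mol.
Φ = 0.003654 mol / 0.006507 mol photons = 0.56.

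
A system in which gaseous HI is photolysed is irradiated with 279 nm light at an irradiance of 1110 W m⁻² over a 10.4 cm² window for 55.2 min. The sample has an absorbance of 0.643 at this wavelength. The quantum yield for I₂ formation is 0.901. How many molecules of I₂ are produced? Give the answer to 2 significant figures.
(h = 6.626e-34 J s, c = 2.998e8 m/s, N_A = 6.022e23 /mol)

3.7e21 molecules

Photon energy at 279 nm: hc/λ = (6.626e-34)(2.998e8)/(279e-9) = 7.120e-19 J.
Energy delivered: (1110 W m⁻²)(10.4e-4 m²)(3312 s) = 3823 J.
Photons incident: 3823 / 7.120e-19 = 5.369e21, i.e. 5.369e21/6.022e23 = 0.008916 mol.
Fraction absorbed: 1 − 10^(−0.643) = 0.7725.
Photons absorbed: 0.7725 × 0.008916 = 0.006888 mol.
Product: Φ × n_abs = 0.901 × 0.006888 = 0.006206 mol.
As a count: 0.006206 × 6.022e23 = 3.7e21.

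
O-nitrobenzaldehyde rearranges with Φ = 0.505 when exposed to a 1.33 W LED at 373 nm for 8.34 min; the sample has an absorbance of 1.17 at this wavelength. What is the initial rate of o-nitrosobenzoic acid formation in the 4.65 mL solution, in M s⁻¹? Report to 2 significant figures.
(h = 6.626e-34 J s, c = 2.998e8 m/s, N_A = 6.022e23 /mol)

Photon energy at 373 nm: hc/λ = (6.626e-34)(2.998e8)/(373e-9) = 5.326e-19 J.
Energy delivered: (1.33 W)(500.4 s) = 665.5 J.
Photons incident: 665.5 / 5.326e-19 = 1.250e21, i.e. 1.250e21/6.022e23 = 0.002076 mol.
Fraction absorbed: 1 − 10^(−1.17) = 0.9324.
Photons absorbed: 0.9324 × 0.002076 = 0.001936 mol.
Product formed: 0.505 × 0.001936 = 9.777e-4 mol.
Rate: 9.777e-4 mol / (500.4 s × 0.00465 L) = 4.2e-4 M s⁻¹.

4.2e-4 M s⁻¹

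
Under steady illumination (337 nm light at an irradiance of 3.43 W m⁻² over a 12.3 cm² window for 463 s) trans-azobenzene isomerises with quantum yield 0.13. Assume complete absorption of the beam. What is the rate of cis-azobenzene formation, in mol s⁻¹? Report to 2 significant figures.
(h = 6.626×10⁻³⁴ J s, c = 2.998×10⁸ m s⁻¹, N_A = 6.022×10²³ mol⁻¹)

1.5×10⁻⁹ mol s⁻¹

Photon energy at 337 nm: hc/λ = (6.626×10⁻³⁴)(2.998×10⁸)/(337×10⁻⁹) = 5.895×10⁻¹⁹ J.
Energy delivered: (3.43 W m⁻²)(12.3×10⁻⁴ m²)(463 s) = 1.953 J.
Photons incident: 1.953 / 5.895×10⁻¹⁹ = 3.313×10¹⁸, i.e. 3.313×10¹⁸/6.022×10²³ = 5.501×10⁻⁶ mol.
Product formed: 0.13 × 5.501×10⁻⁶ = 7.151×10⁻⁷ mol.
Rate: 7.151×10⁻⁷ / 463 s = 1.5×10⁻⁹ mol s⁻¹.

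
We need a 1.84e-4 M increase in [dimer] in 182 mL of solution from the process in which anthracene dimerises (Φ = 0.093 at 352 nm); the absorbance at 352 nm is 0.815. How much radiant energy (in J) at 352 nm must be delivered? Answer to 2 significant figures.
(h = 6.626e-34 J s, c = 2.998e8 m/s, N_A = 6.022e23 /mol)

Product: (1.84e-4 M)(0.182 L) = 3.349e-5 mol.
Photons that must be absorbed: 3.349e-5 / 0.093 = 3.601e-4 mol.
Fraction absorbed: 1 − 10^(−0.815) = 0.8469.
Incident photons needed: 3.601e-4 / 0.8469 = 4.252e-4 mol.
Photon energy: hc/λ = 5.643e-19 J; per mole, 3.398e5 J mol⁻¹.
Energy required: 4.252e-4 × 3.398e5 = 140 J.

140 J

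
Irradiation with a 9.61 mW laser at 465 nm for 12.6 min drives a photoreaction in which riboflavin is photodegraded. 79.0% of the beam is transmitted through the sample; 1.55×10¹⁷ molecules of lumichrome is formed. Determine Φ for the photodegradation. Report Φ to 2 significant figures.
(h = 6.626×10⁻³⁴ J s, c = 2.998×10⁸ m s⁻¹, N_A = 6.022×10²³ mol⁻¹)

Φ = 0.043

Product: 1.55×10¹⁷ / 6.022×10²³ = 2.574×10⁻⁷ mol.
Photon energy at 465 nm: hc/λ = (6.626×10⁻³⁴)(2.998×10⁸)/(465×10⁻⁹) = 4.272×10⁻¹⁹ J.
Energy delivered: (9.61 mW)(756 s) = 7.265 J.
Photons incident: 7.265 / 4.272×10⁻¹⁹ = 1.701×10¹⁹, i.e. 1.701×10¹⁹/6.022×10²³ = 2.825×10⁻⁵ mol.
Fraction absorbed: 1 − 79.0/100 = 0.2100.
Photons absorbed: 0.2100 × 2.825×10⁻⁵ = 5.932×10⁻⁶ mol.
Φ = 2.574×10⁻⁷ mol / 5.932×10⁻⁶ mol photons = 0.043.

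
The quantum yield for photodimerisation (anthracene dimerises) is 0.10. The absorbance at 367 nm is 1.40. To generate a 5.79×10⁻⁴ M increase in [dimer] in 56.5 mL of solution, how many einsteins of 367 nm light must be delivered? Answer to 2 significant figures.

3.4×10⁻⁴ einstein

Product: (5.79×10⁻⁴ M)(0.0565 L) = 3.271×10⁻⁵ mol.
Photons that must be absorbed: 3.271×10⁻⁵ / 0.10 = 3.271×10⁻⁴ mol.
Fraction absorbed: 1 − 10^(−1.40) = 0.9602.
Incident photons needed: 3.271×10⁻⁴ / 0.9602 = 3.407×10⁻⁴ mol.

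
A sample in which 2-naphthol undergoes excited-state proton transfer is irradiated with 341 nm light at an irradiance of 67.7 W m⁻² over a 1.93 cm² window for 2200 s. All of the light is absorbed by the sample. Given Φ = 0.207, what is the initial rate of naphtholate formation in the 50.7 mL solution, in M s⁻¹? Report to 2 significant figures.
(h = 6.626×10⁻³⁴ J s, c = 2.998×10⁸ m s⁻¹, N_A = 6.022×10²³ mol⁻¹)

Photon energy at 341 nm: hc/λ = (6.626×10⁻³⁴)(2.998×10⁸)/(341×10⁻⁹) = 5.825×10⁻¹⁹ J.
Energy delivered: (67.7 W m⁻²)(1.93×10⁻⁴ m²)(2200 s) = 28.75 J.
Photons incident: 28.75 / 5.825×10⁻¹⁹ = 4.936×10¹⁹, i.e. 4.936×10¹⁹/6.022×10²³ = 8.197×10⁻⁵ mol.
Product formed: 0.207 × 8.197×10⁻⁵ = 1.697×10⁻⁵ mol.
Rate: 1.697×10⁻⁵ mol / (2200 s × 0.0507 L) = 1.5×10⁻⁷ M s⁻¹.

1.5×10⁻⁷ M s⁻¹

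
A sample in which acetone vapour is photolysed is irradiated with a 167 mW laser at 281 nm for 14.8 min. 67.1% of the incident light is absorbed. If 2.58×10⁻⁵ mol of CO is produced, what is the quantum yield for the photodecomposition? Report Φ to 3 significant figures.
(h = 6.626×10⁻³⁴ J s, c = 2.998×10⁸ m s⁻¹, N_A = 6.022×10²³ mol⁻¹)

Φ = 0.110

Photon energy at 281 nm: hc/λ = (6.626×10⁻³⁴)(2.998×10⁸)/(281×10⁻⁹) = 7.069×10⁻¹⁹ J.
Energy delivered: (167 mW)(888 s) = 148.3 J.
Photons incident: 148.3 / 7.069×10⁻¹⁹ = 2.098×10²⁰, i.e. 2.098×10²⁰/6.022×10²³ = 3.484×10⁻⁴ mol.
Photons absorbed: 0.671 × 3.484×10⁻⁴ = 2.338×10⁻⁴ mol.
Φ = 2.58×10⁻⁵ mol / 2.338×10⁻⁴ mol photons = 0.110.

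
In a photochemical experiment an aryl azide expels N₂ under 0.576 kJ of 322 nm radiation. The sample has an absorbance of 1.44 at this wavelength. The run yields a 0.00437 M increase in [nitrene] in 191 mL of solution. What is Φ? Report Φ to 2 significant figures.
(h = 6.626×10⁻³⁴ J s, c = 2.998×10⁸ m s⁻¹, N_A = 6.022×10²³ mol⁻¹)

Φ = 0.56

Product: (0.00437 M)(0.191 L) = 8.347×10⁻⁴ mol.
Photon energy at 322 nm: hc/λ = (6.626×10⁻³⁴)(2.998×10⁸)/(322×10⁻⁹) = 6.169×10⁻¹⁹ J.
Incident energy: 0.576 kJ = 576 J.
Photons incident: 576 / 6.169×10⁻¹⁹ = 9.337×10²⁰, i.e. 9.337×10²⁰/6.022×10²³ = 0.001550 mol.
Fraction absorbed: 1 − 10^(−1.44) = 0.9637.
Photons absorbed: 0.9637 × 0.001550 = 0.001494 mol.
Φ = 8.347×10⁻⁴ mol / 0.001494 mol photons = 0.56.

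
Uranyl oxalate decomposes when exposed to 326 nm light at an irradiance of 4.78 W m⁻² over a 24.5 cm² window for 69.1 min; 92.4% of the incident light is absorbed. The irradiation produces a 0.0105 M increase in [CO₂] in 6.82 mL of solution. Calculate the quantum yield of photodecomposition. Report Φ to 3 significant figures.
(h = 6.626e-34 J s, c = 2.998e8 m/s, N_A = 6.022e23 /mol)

Φ = 0.586

Product: (0.0105 M)(0.00682 L) = 7.161e-5 mol.
Photon energy at 326 nm: hc/λ = (6.626e-34)(2.998e8)/(326e-9) = 6.093e-19 J.
Energy delivered: (4.78 W m⁻²)(24.5e-4 m²)(4146 s) = 48.55 J.
Photons incident: 48.55 / 6.093e-19 = 7.968e19, i.e. 7.968e19/6.022e23 = 1.323e-4 mol.
Photons absorbed: 0.924 × 1.323e-4 = 1.222e-4 mol.
Φ = 7.161e-5 mol / 1.222e-4 mol photons = 0.586.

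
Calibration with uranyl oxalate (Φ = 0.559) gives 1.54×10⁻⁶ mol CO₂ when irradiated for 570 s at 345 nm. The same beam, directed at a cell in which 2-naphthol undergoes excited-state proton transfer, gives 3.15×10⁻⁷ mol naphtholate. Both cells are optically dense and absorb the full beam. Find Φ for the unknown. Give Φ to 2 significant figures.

Φ = 0.11

Photons absorbed by the actinometer: 1.54×10⁻⁶ / 0.559 = 2.755×10⁻⁶ mol.
Φ(unknown) = 3.15×10⁻⁷ / 2.755×10⁻⁶ = 0.11.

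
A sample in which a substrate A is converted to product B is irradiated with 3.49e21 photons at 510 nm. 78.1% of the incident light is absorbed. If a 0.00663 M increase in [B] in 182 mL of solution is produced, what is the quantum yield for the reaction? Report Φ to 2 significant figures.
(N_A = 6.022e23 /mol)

Φ = 0.27

Product: (0.00663 M)(0.182 L) = 0.001207 mol.
Moles of photons: 3.49e21 / 6.022e23 = 0.005795 mol.
Photons absorbed: 0.781 × 0.005795 = 0.004526 mol.
Φ = 0.001207 mol / 0.004526 mol photons = 0.27.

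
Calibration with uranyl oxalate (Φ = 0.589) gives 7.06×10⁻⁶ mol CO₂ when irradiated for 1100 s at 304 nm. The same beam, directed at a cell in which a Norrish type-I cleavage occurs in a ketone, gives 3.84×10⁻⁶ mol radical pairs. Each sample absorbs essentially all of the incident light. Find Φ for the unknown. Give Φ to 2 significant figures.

Φ = 0.32

Photons absorbed by the actinometer: 7.06×10⁻⁶ / 0.589 = 1.199×10⁻⁵ mol.
Φ(unknown) = 3.84×10⁻⁶ / 1.199×10⁻⁵ = 0.32.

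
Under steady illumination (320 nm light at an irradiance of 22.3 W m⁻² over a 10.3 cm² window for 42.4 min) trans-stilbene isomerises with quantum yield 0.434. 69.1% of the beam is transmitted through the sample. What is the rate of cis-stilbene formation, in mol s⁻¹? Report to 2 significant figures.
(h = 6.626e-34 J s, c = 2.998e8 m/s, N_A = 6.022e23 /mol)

Photon energy at 320 nm: hc/λ = (6.626e-34)(2.998e8)/(320e-9) = 6.208e-19 J.
Energy delivered: (22.3 W m⁻²)(10.3e-4 m²)(2544 s) = 58.43 J.
Photons incident: 58.43 / 6.208e-19 = 9.412e19, i.e. 9.412e19/6.022e23 = 1.563e-4 mol.
Fraction absorbed: 1 − 69.1/100 = 0.3090.
Photons absorbed: 0.3090 × 1.563e-4 = 4.830e-5 mol.
Product formed: 0.434 × 4.830e-5 = 2.096e-5 mol.
Rate: 2.096e-5 / 2544 s = 8.2e-9 mol s⁻¹.

8.2e-9 mol s⁻¹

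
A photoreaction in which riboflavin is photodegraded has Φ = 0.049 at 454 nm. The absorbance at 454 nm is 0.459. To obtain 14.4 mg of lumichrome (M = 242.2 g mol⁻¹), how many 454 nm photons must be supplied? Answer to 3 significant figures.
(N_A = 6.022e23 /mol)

1.12e21 photons

Product: 14.4 mg / 242.2 g mol⁻¹ = 5.945e-5 mol.
Photons that must be absorbed: 5.945e-5 / 0.049 = 0.001213 mol.
Fraction absorbed: 1 − 10^(−0.459) = 0.6525.
Incident photons needed: 0.001213 / 0.6525 = 0.001859 mol.
Photon count: 0.001859 × 6.022e23 = 1.12e21.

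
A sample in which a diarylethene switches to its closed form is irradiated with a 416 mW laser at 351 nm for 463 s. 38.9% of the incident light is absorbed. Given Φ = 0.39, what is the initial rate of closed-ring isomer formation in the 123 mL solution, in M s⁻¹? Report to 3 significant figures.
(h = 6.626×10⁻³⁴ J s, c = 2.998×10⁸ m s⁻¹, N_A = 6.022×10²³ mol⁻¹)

Photon energy at 351 nm: hc/λ = (6.626×10⁻³⁴)(2.998×10⁸)/(351×10⁻⁹) = 5.659×10⁻¹⁹ J.
Energy delivered: (416 mW)(463 s) = 192.6 J.
Photons incident: 192.6 / 5.659×10⁻¹⁹ = 3.403×10²⁰, i.e. 3.403×10²⁰/6.022×10²³ = 5.651×10⁻⁴ mol.
Photons absorbed: 0.389 × 5.651×10⁻⁴ = 2.198×10⁻⁴ mol.
Product formed: 0.39 × 2.198×10⁻⁴ = 8.572×10⁻⁵ mol.
Rate: 8.572×10⁻⁵ mol / (463 s × 0.123 L) = 1.51×10⁻⁶ M s⁻¹.

1.51×10⁻⁶ M s⁻¹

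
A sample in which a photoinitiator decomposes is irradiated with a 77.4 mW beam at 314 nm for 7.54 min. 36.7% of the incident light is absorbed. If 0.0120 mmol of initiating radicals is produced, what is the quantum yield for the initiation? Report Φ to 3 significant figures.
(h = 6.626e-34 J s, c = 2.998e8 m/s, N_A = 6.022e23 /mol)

Φ = 0.356

Product: 0.0120 mmol = 1.20e-5 mol.
Photon energy at 314 nm: hc/λ = (6.626e-34)(2.998e8)/(314e-9) = 6.326e-19 J.
Energy delivered: (77.4 mW)(452.4 s) = 35.02 J.
Photons incident: 35.02 / 6.326e-19 = 5.536e19, i.e. 5.536e19/6.022e23 = 9.193e-5 mol.
Photons absorbed: 0.367 × 9.193e-5 = 3.374e-5 mol.
Φ = 1.20e-5 mol / 3.374e-5 mol photons = 0.356.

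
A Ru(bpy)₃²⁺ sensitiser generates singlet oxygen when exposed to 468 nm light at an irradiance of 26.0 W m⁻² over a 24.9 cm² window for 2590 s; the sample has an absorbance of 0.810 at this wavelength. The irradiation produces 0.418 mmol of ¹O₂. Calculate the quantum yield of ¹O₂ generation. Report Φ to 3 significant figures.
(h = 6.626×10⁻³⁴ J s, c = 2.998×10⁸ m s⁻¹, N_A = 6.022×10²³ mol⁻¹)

Φ = 0.754

Product: 0.418 mmol = 4.18×10⁻⁴ mol.
Photon energy at 468 nm: hc/λ = (6.626×10⁻³⁴)(2.998×10⁸)/(468×10⁻⁹) = 4.245×10⁻¹⁹ J.
Energy delivered: (26.0 W m⁻²)(24.9×10⁻⁴ m²)(2590 s) = 167.7 J.
Photons incident: 167.7 / 4.245×10⁻¹⁹ = 3.951×10²⁰, i.e. 3.951×10²⁰/6.022×10²³ = 6.561×10⁻⁴ mol.
Fraction absorbed: 1 − 10^(−0.810) = 0.8451.
Photons absorbed: 0.8451 × 6.561×10⁻⁴ = 5.545×10⁻⁴ mol.
Φ = 4.18×10⁻⁴ mol / 5.545×10⁻⁴ mol photons = 0.754.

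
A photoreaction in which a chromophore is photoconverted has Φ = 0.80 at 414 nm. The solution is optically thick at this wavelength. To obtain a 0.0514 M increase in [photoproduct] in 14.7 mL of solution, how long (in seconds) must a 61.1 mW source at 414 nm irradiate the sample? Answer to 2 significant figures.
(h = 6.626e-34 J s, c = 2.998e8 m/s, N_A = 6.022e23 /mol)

Product: (0.0514 M)(0.0147 L) = 7.556e-4 mol.
Photons that must be absorbed: 7.556e-4 / 0.80 = 9.445e-4 mol.
Photon energy: hc/λ = 4.798e-19 J; per mole, 2.889e5 J mol⁻¹.
Energy required: 9.445e-4 × 2.889e5 = 272.9 J.
Time: 272.9 J / 0.0611 W = 4500 s.

t ≈ 4500 s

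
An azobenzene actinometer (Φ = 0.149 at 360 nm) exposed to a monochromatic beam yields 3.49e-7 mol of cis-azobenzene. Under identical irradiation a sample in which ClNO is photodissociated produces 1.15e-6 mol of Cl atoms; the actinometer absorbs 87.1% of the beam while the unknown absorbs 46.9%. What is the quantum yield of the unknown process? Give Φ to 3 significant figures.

Photons absorbed by the actinometer: 3.49e-7 / 0.149 = 2.342e-6 mol.
Incident flux: 2.342e-6 / 0.871 = 2.689e-6 einstein.
Absorbed by unknown: 0.469 × 2.689e-6 = 1.261e-6 mol.
Φ(unknown) = 1.15e-6 / 1.261e-6 = 0.912.

Φ = 0.912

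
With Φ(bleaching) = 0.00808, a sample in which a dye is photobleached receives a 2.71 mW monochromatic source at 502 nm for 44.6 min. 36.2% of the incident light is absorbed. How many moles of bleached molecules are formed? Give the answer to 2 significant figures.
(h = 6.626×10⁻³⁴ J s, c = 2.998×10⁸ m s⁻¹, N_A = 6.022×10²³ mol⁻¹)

Photon energy at 502 nm: hc/λ = (6.626×10⁻³⁴)(2.998×10⁸)/(502×10⁻⁹) = 3.957×10⁻¹⁹ J.
Energy delivered: (2.71 mW)(2676 s) = 7.252 J.
Photons incident: 7.252 / 3.957×10⁻¹⁹ = 1.833×10¹⁹, i.e. 1.833×10¹⁹/6.022×10²³ = 3.044×10⁻⁵ mol.
Photons absorbed: 0.362 × 3.044×10⁻⁵ = 1.102×10⁻⁵ mol.
Product: Φ × n_abs = 0.00808 × 1.102×10⁻⁵ = 8.904×10⁻⁸ mol.

8.9×10⁻⁸ mol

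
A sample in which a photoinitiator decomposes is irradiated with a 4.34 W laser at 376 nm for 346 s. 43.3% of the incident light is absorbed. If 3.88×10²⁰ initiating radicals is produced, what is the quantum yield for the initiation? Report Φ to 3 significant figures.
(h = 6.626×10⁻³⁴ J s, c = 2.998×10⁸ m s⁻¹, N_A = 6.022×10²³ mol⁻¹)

Φ = 0.315

Product: 3.88×10²⁰ / 6.022×10²³ = 6.443×10⁻⁴ mol.
Photon energy at 376 nm: hc/λ = (6.626×10⁻³⁴)(2.998×10⁸)/(376×10⁻⁹) = 5.283×10⁻¹⁹ J.
Energy delivered: (4.34 W)(346 s) = 1502 J.
Photons incident: 1502 / 5.283×10⁻¹⁹ = 2.843×10²¹, i.e. 2.843×10²¹/6.022×10²³ = 0.004721 mol.
Photons absorbed: 0.433 × 0.004721 = 0.002044 mol.
Φ = 6.443×10⁻⁴ mol / 0.002044 mol photons = 0.315.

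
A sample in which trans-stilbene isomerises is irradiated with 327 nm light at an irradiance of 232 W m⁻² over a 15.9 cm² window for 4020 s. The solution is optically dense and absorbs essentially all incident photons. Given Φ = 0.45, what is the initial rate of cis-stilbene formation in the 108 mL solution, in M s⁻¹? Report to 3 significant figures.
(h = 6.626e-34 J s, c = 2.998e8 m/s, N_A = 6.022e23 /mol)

Photon energy at 327 nm: hc/λ = (6.626e-34)(2.998e8)/(327e-9) = 6.075e-19 J.
Energy delivered: (232 W m⁻²)(15.9e-4 m²)(4020 s) = 1483 J.
Photons incident: 1483 / 6.075e-19 = 2.441e21, i.e. 2.441e21/6.022e23 = 0.004053 mol.
Product formed: 0.45 × 0.004053 = 0.001824 mol.
Rate: 0.001824 mol / (4020 s × 0.108 L) = 4.20e-6 M s⁻¹.

4.20e-6 M s⁻¹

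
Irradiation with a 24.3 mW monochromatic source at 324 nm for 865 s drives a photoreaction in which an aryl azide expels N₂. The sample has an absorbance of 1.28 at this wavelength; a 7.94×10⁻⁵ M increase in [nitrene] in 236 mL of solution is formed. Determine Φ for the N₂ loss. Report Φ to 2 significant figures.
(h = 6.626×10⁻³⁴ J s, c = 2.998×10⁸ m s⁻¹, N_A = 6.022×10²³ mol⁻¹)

Product: (7.94×10⁻⁵ M)(0.236 L) = 1.874×10⁻⁵ mol.
Photon energy at 324 nm: hc/λ = (6.626×10⁻³⁴)(2.998×10⁸)/(324×10⁻⁹) = 6.131×10⁻¹⁹ J.
Energy delivered: (24.3 mW)(865 s) = 21.02 J.
Photons incident: 21.02 / 6.131×10⁻¹⁹ = 3.428×10¹⁹, i.e. 3.428×10¹⁹/6.022×10²³ = 5.692×10⁻⁵ mol.
Fraction absorbed: 1 − 10^(−1.28) = 0.9475.
Photons absorbed: 0.9475 × 5.692×10⁻⁵ = 5.393×10⁻⁵ mol.
Φ = 1.874×10⁻⁵ mol / 5.393×10⁻⁵ mol photons = 0.35.

Φ = 0.35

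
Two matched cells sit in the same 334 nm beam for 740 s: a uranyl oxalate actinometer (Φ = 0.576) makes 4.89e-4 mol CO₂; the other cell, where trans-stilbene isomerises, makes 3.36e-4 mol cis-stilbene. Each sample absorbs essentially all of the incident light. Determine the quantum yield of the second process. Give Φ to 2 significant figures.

Photons absorbed by the actinometer: 4.89e-4 / 0.576 = 8.490e-4 mol.
Φ(unknown) = 3.36e-4 / 8.490e-4 = 0.40.

Φ = 0.40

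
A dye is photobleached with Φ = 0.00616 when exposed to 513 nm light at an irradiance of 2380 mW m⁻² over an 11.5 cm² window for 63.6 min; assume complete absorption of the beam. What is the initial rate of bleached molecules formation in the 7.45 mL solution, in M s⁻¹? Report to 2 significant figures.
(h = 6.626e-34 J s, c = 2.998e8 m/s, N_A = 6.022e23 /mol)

9.7e-9 M s⁻¹

Photon energy at 513 nm: hc/λ = (6.626e-34)(2.998e8)/(513e-9) = 3.872e-19 J.
Energy delivered: (2380 mW m⁻²)(11.5e-4 m²)(3816 s) = 10.44 J.
Photons incident: 10.44 / 3.872e-19 = 2.696e19, i.e. 2.696e19/6.022e23 = 4.477e-5 mol.
Product formed: 0.00616 × 4.477e-5 = 2.758e-7 mol.
Rate: 2.758e-7 mol / (3816 s × 0.00745 L) = 9.7e-9 M s⁻¹.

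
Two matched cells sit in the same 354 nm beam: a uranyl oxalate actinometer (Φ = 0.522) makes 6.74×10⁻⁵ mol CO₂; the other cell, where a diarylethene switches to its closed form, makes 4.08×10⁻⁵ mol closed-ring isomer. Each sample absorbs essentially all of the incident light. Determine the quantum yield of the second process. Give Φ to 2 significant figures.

Φ = 0.32

Photons absorbed by the actinometer: 6.74×10⁻⁵ / 0.522 = 1.291×10⁻⁴ mol.
Φ(unknown) = 4.08×10⁻⁵ / 1.291×10⁻⁴ = 0.32.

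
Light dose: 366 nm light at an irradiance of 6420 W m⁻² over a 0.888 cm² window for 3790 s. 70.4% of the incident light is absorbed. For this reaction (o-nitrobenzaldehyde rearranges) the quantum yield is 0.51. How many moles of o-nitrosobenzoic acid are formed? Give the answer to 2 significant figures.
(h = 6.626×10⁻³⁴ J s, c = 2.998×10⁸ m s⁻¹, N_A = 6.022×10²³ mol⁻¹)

0.0024 mol

Photon energy at 366 nm: hc/λ = (6.626×10⁻³⁴)(2.998×10⁸)/(366×10⁻⁹) = 5.428×10⁻¹⁹ J.
Energy delivered: (6420 W m⁻²)(0.888×10⁻⁴ m²)(3790 s) = 2161 J.
Photons incident: 2161 / 5.428×10⁻¹⁹ = 3.981×10²¹, i.e. 3.981×10²¹/6.022×10²³ = 0.006611 mol.
Photons absorbed: 0.704 × 0.006611 = 0.004654 mol.
Product: Φ × n_abs = 0.51 × 0.004654 = 0.002374 mol.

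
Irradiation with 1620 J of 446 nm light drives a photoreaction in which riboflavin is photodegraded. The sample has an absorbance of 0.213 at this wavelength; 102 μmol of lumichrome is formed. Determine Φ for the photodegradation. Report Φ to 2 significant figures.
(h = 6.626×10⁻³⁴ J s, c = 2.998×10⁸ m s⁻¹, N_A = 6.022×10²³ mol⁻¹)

Product: 102 μmol = 1.02×10⁻⁴ mol.
Photon energy at 446 nm: hc/λ = (6.626×10⁻³⁴)(2.998×10⁸)/(446×10⁻⁹) = 4.454×10⁻¹⁹ J.
Photons incident: 1620 / 4.454×10⁻¹⁹ = 3.637×10²¹, i.e. 3.637×10²¹/6.022×10²³ = 0.006040 mol.
Fraction absorbed: 1 − 10^(−0.213) = 0.3876.
Photons absorbed: 0.3876 × 0.006040 = 0.002341 mol.
Φ = 1.02×10⁻⁴ mol / 0.002341 mol photons = 0.044.

Φ = 0.044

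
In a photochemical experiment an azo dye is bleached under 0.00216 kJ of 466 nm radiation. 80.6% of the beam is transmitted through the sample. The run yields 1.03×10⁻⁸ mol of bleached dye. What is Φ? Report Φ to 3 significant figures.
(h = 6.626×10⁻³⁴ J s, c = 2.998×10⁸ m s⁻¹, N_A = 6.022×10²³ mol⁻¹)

Φ = 0.00631

Photon energy at 466 nm: hc/λ = (6.626×10⁻³⁴)(2.998×10⁸)/(466×10⁻⁹) = 4.263×10⁻¹⁹ J.
Incident energy: 0.00216 kJ = 2.16 J.
Photons incident: 2.16 / 4.263×10⁻¹⁹ = 5.067×10¹⁸, i.e. 5.067×10¹⁸/6.022×10²³ = 8.414×10⁻⁶ mol.
Fraction absorbed: 1 − 80.6/100 = 0.1940.
Photons absorbed: 0.1940 × 8.414×10⁻⁶ = 1.632×10⁻⁶ mol.
Φ = 1.03×10⁻⁸ mol / 1.632×10⁻⁶ mol photons = 0.00631.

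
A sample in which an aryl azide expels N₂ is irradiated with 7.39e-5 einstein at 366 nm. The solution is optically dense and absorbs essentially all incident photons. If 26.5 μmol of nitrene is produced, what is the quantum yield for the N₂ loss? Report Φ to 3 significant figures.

Φ = 0.359

Product: 26.5 μmol = 2.65e-5 mol.
Φ = 2.65e-5 mol / 7.39e-5 mol photons = 0.359.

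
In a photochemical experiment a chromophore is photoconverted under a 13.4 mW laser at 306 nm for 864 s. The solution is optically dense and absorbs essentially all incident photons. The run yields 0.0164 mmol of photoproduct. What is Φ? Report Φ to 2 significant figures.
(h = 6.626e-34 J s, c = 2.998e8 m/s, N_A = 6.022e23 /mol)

Product: 0.0164 mmol = 1.64e-5 mol.
Photon energy at 306 nm: hc/λ = (6.626e-34)(2.998e8)/(306e-9) = 6.492e-19 J.
Energy delivered: (13.4 mW)(864 s) = 11.58 J.
Photons incident: 11.58 / 6.492e-19 = 1.784e19, i.e. 1.784e19/6.022e23 = 2.962e-5 mol.
Φ = 1.64e-5 mol / 2.962e-5 mol photons = 0.55.

Φ = 0.55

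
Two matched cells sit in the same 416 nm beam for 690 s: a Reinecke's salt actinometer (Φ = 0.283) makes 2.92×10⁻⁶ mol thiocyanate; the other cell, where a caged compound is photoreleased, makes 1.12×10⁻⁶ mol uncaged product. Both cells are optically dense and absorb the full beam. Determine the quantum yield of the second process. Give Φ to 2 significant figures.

Photons absorbed by the actinometer: 2.92×10⁻⁶ / 0.283 = 1.032×10⁻⁵ mol.
Φ(unknown) = 1.12×10⁻⁶ / 1.032×10⁻⁵ = 0.11.

Φ = 0.11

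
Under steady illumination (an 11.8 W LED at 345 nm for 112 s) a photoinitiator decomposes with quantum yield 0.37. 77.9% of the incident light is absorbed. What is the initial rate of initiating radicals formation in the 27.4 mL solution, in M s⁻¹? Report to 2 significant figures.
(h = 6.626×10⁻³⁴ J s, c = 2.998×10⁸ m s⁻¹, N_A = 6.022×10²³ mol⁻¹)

3.6×10⁻⁴ M s⁻¹

Photon energy at 345 nm: hc/λ = (6.626×10⁻³⁴)(2.998×10⁸)/(345×10⁻⁹) = 5.758×10⁻¹⁹ J.
Energy delivered: (11.8 W)(112 s) = 1322 J.
Photons incident: 1322 / 5.758×10⁻¹⁹ = 2.296×10²¹, i.e. 2.296×10²¹/6.022×10²³ = 0.003813 mol.
Photons absorbed: 0.779 × 0.003813 = 0.002970 mol.
Product formed: 0.37 × 0.002970 = 0.001099 mol.
Rate: 0.001099 mol / (112 s × 0.0274 L) = 3.6×10⁻⁴ M s⁻¹.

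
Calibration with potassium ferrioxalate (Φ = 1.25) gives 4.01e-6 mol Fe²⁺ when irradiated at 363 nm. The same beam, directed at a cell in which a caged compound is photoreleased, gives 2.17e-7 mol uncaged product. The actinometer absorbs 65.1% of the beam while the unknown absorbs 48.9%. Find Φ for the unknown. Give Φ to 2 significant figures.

Φ = 0.090

Photons absorbed by the actinometer: 4.01e-6 / 1.25 = 3.208e-6 mol.
Incident flux: 3.208e-6 / 0.651 = 4.928e-6 einstein.
Absorbed by unknown: 0.489 × 4.928e-6 = 2.410e-6 mol.
Φ(unknown) = 2.17e-7 / 2.410e-6 = 0.090.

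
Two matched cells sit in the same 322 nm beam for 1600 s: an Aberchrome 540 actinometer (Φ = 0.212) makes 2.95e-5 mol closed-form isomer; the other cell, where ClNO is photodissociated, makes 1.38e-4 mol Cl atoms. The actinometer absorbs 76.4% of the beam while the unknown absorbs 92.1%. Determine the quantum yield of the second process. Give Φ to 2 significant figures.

Φ = 0.82

Photons absorbed by the actinometer: 2.95e-5 / 0.212 = 1.392e-4 mol.
Incident flux: 1.392e-4 / 0.764 = 1.822e-4 einstein.
Absorbed by unknown: 0.921 × 1.822e-4 = 1.678e-4 mol.
Φ(unknown) = 1.38e-4 / 1.678e-4 = 0.82.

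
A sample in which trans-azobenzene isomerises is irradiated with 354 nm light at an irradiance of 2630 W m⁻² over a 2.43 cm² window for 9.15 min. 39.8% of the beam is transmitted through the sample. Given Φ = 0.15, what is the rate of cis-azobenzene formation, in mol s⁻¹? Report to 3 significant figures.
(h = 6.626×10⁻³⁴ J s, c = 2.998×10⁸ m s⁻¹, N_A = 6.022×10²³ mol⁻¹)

Photon energy at 354 nm: hc/λ = (6.626×10⁻³⁴)(2.998×10⁸)/(354×10⁻⁹) = 5.612×10⁻¹⁹ J.
Energy delivered: (2630 W m⁻²)(2.43×10⁻⁴ m²)(549 s) = 350.9 J.
Photons incident: 350.9 / 5.612×10⁻¹⁹ = 6.253×10²⁰, i.e. 6.253×10²⁰/6.022×10²³ = 0.001038 mol.
Fraction absorbed: 1 − 39.8/100 = 0.6020.
Photons absorbed: 0.6020 × 0.001038 = 6.249×10⁻⁴ mol.
Product formed: 0.15 × 6.249×10⁻⁴ = 9.374×10⁻⁵ mol.
Rate: 9.374×10⁻⁵ / 549 s = 1.71×10⁻⁷ mol s⁻¹.

1.71×10⁻⁷ mol s⁻¹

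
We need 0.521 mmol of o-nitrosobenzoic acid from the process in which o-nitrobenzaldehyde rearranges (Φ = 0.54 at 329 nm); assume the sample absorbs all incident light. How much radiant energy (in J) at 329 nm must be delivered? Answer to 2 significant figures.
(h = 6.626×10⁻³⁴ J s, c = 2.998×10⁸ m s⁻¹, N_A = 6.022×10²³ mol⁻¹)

350 J

Product: 0.521 mmol = 5.21×10⁻⁴ mol.
Photons that must be absorbed: 5.21×10⁻⁴ / 0.54 = 9.648×10⁻⁴ mol.
Photon energy: hc/λ = 6.038×10⁻¹⁹ J; per mole, 3.636×10⁵ J mol⁻¹.
Energy required: 9.648×10⁻⁴ × 3.636×10⁵ = 350 J.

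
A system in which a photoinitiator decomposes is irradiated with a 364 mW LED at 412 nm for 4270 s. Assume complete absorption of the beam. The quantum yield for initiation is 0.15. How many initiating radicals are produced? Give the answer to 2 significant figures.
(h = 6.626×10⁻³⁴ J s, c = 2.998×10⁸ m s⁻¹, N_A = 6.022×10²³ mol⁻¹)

4.8×10²⁰ initiating radicals

Photon energy at 412 nm: hc/λ = (6.626×10⁻³⁴)(2.998×10⁸)/(412×10⁻⁹) = 4.822×10⁻¹⁹ J.
Energy delivered: (364 mW)(4270 s) = 1554 J.
Photons incident: 1554 / 4.822×10⁻¹⁹ = 3.223×10²¹, i.e. 3.223×10²¹/6.022×10²³ = 0.005352 mol.
Product: Φ × n_abs = 0.15 × 0.005352 = 8.028×10⁻⁴ mol.
As a count: 8.028×10⁻⁴ × 6.022×10²³ = 4.8×10²⁰.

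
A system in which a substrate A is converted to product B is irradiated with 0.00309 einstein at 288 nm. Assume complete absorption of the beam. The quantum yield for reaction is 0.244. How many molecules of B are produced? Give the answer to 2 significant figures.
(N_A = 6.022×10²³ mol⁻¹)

Product: Φ × n_abs = 0.244 × 0.00309 = 7.540×10⁻⁴ mol.
As a count: 7.540×10⁻⁴ × 6.022×10²³ = 4.5×10²⁰.

4.5×10²⁰ molecules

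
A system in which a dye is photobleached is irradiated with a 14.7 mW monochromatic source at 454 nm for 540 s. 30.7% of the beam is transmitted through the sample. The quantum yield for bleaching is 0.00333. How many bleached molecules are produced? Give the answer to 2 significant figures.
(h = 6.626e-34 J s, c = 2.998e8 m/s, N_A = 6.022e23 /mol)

Photon energy at 454 nm: hc/λ = (6.626e-34)(2.998e8)/(454e-9) = 4.375e-19 J.
Energy delivered: (14.7 mW)(540 s) = 7.938 J.
Photons incident: 7.938 / 4.375e-19 = 1.814e19, i.e. 1.814e19/6.022e23 = 3.012e-5 mol.
Fraction absorbed: 1 − 30.7/100 = 0.6930.
Photons absorbed: 0.6930 × 3.012e-5 = 2.087e-5 mol.
Product: Φ × n_abs = 0.00333 × 2.087e-5 = 6.950e-8 mol.
As a count: 6.950e-8 × 6.022e23 = 4.2e16.

4.2e16 bleached molecules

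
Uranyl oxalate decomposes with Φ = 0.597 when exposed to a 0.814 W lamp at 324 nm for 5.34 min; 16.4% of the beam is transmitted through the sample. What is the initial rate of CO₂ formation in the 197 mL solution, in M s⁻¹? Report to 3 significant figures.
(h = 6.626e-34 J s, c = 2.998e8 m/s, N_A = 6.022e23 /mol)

Photon energy at 324 nm: hc/λ = (6.626e-34)(2.998e8)/(324e-9) = 6.131e-19 J.
Energy delivered: (0.814 W)(320.4 s) = 260.8 J.
Photons incident: 260.8 / 6.131e-19 = 4.254e20, i.e. 4.254e20/6.022e23 = 7.064e-4 mol.
Fraction absorbed: 1 − 16.4/100 = 0.8360.
Photons absorbed: 0.8360 × 7.064e-4 = 5.906e-4 mol.
Product formed: 0.597 × 5.906e-4 = 3.526e-4 mol.
Rate: 3.526e-4 mol / (320.4 s × 0.197 L) = 5.59e-6 M s⁻¹.

5.59e-6 M s⁻¹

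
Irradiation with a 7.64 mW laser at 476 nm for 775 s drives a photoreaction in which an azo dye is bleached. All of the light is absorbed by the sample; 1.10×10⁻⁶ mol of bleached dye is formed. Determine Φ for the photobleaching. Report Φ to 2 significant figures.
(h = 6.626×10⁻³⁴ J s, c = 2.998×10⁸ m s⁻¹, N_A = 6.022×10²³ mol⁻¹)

Φ = 0.047

Photon energy at 476 nm: hc/λ = (6.626×10⁻³⁴)(2.998×10⁸)/(476×10⁻⁹) = 4.173×10⁻¹⁹ J.
Energy delivered: (7.64 mW)(775 s) = 5.921 J.
Photons incident: 5.921 / 4.173×10⁻¹⁹ = 1.419×10¹⁹, i.e. 1.419×10¹⁹/6.022×10²³ = 2.356×10⁻⁵ mol.
Φ = 1.10×10⁻⁶ mol / 2.356×10⁻⁵ mol photons = 0.047.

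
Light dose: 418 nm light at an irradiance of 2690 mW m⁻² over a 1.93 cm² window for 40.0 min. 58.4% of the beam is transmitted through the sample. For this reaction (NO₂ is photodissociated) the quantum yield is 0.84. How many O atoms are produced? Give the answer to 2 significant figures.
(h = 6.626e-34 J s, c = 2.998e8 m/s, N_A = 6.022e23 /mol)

Photon energy at 418 nm: hc/λ = (6.626e-34)(2.998e8)/(418e-9) = 4.752e-19 J.
Energy delivered: (2690 mW m⁻²)(1.93e-4 m²)(2400 s) = 1.246 J.
Photons incident: 1.246 / 4.752e-19 = 2.622e18, i.e. 2.622e18/6.022e23 = 4.354e-6 mol.
Fraction absorbed: 1 − 58.4/100 = 0.4160.
Photons absorbed: 0.4160 × 4.354e-6 = 1.811e-6 mol.
Product: Φ × n_abs = 0.84 × 1.811e-6 = 1.521e-6 mol.
As a count: 1.521e-6 × 6.022e23 = 9.2e17.

9.2e17 atoms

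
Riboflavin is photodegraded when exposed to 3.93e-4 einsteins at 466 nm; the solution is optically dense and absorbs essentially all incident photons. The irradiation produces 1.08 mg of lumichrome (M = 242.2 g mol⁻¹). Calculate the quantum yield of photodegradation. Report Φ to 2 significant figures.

Product: 1.08 mg / 242.2 g mol⁻¹ = 4.459e-6 mol.
Φ = 4.459e-6 mol / 3.93e-4 mol photons = 0.011.

Φ = 0.011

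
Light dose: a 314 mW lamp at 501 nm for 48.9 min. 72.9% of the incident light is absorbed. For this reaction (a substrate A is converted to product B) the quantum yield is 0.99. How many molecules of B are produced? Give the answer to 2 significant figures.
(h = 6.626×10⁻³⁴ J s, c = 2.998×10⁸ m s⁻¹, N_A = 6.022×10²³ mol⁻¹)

1.7×10²¹ molecules

Photon energy at 501 nm: hc/λ = (6.626×10⁻³⁴)(2.998×10⁸)/(501×10⁻⁹) = 3.965×10⁻¹⁹ J.
Energy delivered: (314 mW)(2934 s) = 921.3 J.
Photons incident: 921.3 / 3.965×10⁻¹⁹ = 2.324×10²¹, i.e. 2.324×10²¹/6.022×10²³ = 0.003859 mol.
Photons absorbed: 0.729 × 0.003859 = 0.002813 mol.
Product: Φ × n_abs = 0.99 × 0.002813 = 0.002785 mol.
As a count: 0.002785 × 6.022×10²³ = 1.7×10²¹.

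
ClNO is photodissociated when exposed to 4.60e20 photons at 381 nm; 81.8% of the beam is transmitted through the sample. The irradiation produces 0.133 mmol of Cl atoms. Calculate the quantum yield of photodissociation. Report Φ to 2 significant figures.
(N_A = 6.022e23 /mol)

Product: 0.133 mmol = 1.33e-4 mol.
Moles of photons: 4.60e20 / 6.022e23 = 7.639e-4 mol.
Fraction absorbed: 1 − 81.8/100 = 0.1820.
Photons absorbed: 0.1820 × 7.639e-4 = 1.390e-4 mol.
Φ = 1.33e-4 mol / 1.390e-4 mol photons = 0.96.

Φ = 0.96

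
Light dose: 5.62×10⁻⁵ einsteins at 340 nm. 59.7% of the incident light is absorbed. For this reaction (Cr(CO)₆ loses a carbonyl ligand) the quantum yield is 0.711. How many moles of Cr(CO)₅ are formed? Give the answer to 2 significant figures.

2.4×10⁻⁵ mol

Photons absorbed: 0.597 × 5.62×10⁻⁵ = 3.355×10⁻⁵ mol.
Product: Φ × n_abs = 0.711 × 3.355×10⁻⁵ = 2.385×10⁻⁵ mol.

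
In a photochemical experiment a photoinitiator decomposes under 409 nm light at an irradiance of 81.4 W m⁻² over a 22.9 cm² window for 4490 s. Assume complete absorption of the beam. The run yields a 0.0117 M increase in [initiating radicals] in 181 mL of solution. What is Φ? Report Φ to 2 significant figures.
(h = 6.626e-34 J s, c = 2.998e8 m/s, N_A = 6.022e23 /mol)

Product: (0.0117 M)(0.181 L) = 0.002118 mol.
Photon energy at 409 nm: hc/λ = (6.626e-34)(2.998e8)/(409e-9) = 4.857e-19 J.
Energy delivered: (81.4 W m⁻²)(22.9e-4 m²)(4490 s) = 837.0 J.
Photons incident: 837.0 / 4.857e-19 = 1.723e21, i.e. 1.723e21/6.022e23 = 0.002861 mol.
Φ = 0.002118 mol / 0.002861 mol photons = 0.74.

Φ = 0.74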